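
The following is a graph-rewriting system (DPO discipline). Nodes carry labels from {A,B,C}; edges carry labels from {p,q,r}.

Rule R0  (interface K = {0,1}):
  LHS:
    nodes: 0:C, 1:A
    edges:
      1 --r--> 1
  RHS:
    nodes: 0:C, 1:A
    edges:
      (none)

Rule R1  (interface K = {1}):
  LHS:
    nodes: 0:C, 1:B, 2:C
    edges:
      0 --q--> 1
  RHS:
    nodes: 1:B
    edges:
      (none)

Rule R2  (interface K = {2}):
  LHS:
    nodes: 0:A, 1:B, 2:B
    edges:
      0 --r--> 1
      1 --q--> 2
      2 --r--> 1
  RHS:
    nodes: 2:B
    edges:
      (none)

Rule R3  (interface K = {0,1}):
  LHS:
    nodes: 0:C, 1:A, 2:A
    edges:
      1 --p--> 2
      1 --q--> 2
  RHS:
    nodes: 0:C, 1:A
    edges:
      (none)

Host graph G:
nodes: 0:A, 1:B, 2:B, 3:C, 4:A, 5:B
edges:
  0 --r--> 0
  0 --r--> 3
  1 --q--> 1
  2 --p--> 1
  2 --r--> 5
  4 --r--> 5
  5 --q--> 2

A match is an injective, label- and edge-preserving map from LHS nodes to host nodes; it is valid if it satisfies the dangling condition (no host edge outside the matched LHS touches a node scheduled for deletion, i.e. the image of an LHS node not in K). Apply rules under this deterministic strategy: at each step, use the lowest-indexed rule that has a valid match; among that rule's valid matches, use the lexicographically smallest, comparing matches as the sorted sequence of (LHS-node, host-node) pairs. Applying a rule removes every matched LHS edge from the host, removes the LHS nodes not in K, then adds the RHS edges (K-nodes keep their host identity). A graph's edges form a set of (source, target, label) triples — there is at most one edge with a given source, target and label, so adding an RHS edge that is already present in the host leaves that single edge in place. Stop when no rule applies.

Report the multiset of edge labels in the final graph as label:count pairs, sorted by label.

[0] host  ⇒  6 nodes, 7 edges  {0-r->0 0-r->3 1-q->1 2-p->1 2-r->5 4-r->5 5-q->2}
[1] R0 @ {0↦3, 1↦0}  ⇒  6 nodes, 6 edges  {0-r->3 1-q->1 2-p->1 2-r->5 4-r->5 5-q->2}
[2] R2 @ {0↦4, 1↦5, 2↦2}  ⇒  4 nodes, 3 edges  {0-r->3 1-q->1 2-p->1}
normal form: no rule applies after step 2
NF edges: [(0, 3, 'r'), (1, 1, 'q'), (2, 1, 'p')]

Answer: p:1 q:1 r:1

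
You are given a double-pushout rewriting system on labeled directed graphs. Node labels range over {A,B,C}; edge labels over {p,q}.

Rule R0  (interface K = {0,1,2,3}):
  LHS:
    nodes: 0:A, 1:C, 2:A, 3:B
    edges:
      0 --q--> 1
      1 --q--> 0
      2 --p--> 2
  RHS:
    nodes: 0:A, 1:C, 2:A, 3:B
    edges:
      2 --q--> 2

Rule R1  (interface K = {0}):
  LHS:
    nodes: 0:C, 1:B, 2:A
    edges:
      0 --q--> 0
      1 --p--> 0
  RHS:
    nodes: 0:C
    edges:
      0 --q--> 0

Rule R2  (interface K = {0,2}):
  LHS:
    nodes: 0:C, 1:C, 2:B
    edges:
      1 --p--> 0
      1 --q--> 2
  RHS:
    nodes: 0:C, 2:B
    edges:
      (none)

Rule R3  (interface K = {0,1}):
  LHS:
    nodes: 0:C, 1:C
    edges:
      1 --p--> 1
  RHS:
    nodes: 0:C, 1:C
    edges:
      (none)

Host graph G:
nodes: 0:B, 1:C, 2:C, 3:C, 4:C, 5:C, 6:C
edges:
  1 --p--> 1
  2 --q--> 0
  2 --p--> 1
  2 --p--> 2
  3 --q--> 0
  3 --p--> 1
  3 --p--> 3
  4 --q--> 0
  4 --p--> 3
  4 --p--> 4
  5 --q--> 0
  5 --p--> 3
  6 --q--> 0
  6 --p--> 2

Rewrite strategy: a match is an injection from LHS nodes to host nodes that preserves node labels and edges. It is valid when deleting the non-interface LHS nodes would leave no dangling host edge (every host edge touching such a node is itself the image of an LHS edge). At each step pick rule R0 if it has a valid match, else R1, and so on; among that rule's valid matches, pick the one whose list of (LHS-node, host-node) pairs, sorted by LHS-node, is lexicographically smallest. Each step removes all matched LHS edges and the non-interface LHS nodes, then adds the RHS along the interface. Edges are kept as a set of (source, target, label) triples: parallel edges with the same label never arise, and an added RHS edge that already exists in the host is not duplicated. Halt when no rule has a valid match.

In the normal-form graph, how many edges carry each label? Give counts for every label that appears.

initial: |V|=7 |E|=14  E = 1-p->1 2-q->0 2-p->1 2-p->2 3-q->0 3-p->1 3-p->3 4-q->0 4-p->3 4-p->4 5-q->0 5-p->3 6-q->0 6-p->2
step 1: apply R2 at {0↦2, 1↦6, 2↦0}  → |V|=6 |E|=12  E = 1-p->1 2-q->0 2-p->1 2-p->2 3-q->0 3-p->1 3-p->3 4-q->0 4-p->3 4-p->4 5-q->0 5-p->3
step 2: apply R2 at {0↦3, 1↦5, 2↦0}  → |V|=5 |E|=10  E = 1-p->1 2-q->0 2-p->1 2-p->2 3-q->0 3-p->1 3-p->3 4-q->0 4-p->3 4-p->4
step 3: apply R3 at {0↦1, 1↦2}  → |V|=5 |E|=9  E = 1-p->1 2-q->0 2-p->1 3-q->0 3-p->1 3-p->3 4-q->0 4-p->3 4-p->4
step 4: apply R2 at {0↦1, 1↦2, 2↦0}  → |V|=4 |E|=7  E = 1-p->1 3-q->0 3-p->1 3-p->3 4-q->0 4-p->3 4-p->4
step 5: apply R3 at {0↦1, 1↦3}  → |V|=4 |E|=6  E = 1-p->1 3-q->0 3-p->1 4-q->0 4-p->3 4-p->4
step 6: apply R3 at {0↦1, 1↦4}  → |V|=4 |E|=5  E = 1-p->1 3-q->0 3-p->1 4-q->0 4-p->3
step 7: apply R2 at {0↦3, 1↦4, 2↦0}  → |V|=3 |E|=3  E = 1-p->1 3-q->0 3-p->1
step 8: apply R2 at {0↦1, 1↦3, 2↦0}  → |V|=2 |E|=1  E = 1-p->1
normal form: no rule applies after step 8
NF edges: [(1, 1, 'p')]

Answer: p:1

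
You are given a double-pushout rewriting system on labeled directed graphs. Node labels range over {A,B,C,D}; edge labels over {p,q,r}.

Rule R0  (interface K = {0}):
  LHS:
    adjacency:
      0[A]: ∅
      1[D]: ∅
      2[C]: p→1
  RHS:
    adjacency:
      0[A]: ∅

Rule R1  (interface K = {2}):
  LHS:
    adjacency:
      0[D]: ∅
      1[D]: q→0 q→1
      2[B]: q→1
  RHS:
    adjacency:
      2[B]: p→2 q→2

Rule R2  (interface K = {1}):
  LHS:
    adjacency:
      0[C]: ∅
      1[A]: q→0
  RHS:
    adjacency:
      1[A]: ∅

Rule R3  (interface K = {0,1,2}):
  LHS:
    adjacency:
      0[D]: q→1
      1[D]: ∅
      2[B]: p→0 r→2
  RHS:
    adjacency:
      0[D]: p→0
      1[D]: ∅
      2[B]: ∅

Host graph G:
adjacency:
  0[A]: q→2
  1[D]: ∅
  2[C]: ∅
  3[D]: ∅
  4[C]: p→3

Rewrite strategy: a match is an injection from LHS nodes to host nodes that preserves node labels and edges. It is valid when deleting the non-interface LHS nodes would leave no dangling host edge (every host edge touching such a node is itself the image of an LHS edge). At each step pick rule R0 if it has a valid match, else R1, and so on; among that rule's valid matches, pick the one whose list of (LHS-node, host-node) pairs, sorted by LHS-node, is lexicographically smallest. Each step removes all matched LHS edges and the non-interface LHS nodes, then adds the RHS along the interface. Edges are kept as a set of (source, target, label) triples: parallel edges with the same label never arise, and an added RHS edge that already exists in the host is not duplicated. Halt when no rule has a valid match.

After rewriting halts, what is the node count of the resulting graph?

start.  V:5 E:2  edges: 0-q->2 4-p->3
1. fire R0 via {0↦0, 1↦3, 2↦4}  →  V:3 E:1  edges: 0-q->2
2. fire R2 via {0↦2, 1↦0}  →  V:2 E:0  edges: ∅
normal form: no rule applies after step 2
NF nodes: {0:A, 1:D}

Answer: 2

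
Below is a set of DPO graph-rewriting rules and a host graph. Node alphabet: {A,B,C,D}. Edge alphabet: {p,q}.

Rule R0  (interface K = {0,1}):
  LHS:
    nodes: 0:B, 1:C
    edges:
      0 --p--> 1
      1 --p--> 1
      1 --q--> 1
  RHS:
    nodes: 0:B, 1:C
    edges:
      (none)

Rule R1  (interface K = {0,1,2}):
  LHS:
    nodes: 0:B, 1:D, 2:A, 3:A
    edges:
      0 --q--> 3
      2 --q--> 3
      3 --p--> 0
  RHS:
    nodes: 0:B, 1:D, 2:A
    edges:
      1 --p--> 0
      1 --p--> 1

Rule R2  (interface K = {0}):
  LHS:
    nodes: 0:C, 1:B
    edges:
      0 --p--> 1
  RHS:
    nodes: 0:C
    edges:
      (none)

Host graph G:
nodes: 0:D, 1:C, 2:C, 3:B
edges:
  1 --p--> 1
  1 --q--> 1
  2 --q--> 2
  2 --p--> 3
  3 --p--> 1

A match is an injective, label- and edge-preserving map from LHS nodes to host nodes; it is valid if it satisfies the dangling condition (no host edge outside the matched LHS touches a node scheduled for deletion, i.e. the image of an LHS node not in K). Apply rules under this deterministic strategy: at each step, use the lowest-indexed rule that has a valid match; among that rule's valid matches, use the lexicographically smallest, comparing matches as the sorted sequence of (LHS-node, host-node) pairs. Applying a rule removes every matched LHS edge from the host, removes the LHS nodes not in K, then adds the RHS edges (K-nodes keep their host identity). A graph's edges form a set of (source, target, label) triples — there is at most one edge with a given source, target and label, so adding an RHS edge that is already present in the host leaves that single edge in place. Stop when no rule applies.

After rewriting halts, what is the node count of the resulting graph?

start.  V:4 E:5  edges: 1-p->1 1-q->1 2-q->2 2-p->3 3-p->1
1. fire R0 via {0↦3, 1↦1}  →  V:4 E:2  edges: 2-q->2 2-p->3
2. fire R2 via {0↦2, 1↦3}  →  V:3 E:1  edges: 2-q->2
final graph: no rule applies after step 2
NF nodes: {0:D, 1:C, 2:C}

Answer: 3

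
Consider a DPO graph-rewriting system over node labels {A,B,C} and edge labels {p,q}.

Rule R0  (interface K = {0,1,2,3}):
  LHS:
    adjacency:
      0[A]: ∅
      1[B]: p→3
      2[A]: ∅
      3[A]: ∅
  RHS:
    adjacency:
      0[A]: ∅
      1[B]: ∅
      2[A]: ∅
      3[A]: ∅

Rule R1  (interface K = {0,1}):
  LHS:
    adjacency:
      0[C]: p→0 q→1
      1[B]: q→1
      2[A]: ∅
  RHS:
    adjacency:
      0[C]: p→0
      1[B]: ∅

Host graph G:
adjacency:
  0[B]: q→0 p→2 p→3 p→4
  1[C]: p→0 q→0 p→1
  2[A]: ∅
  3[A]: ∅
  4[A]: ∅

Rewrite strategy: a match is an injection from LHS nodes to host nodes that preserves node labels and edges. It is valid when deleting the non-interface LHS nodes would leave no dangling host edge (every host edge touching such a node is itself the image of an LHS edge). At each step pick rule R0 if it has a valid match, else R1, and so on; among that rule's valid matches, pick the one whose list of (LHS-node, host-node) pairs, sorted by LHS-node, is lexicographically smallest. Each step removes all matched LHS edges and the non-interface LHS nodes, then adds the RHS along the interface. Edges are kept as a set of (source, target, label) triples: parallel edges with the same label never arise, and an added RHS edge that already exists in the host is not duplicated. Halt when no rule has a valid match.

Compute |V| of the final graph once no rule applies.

[0] host  ⇒  5 nodes, 7 edges  {0-q->0 0-p->2 0-p->3 0-p->4 1-p->0 1-q->0 1-p->1}
[1] R0 @ {0↦2, 1↦0, 2↦3, 3↦4}  ⇒  5 nodes, 6 edges  {0-q->0 0-p->2 0-p->3 1-p->0 1-q->0 1-p->1}
[2] R0 @ {0↦2, 1↦0, 2↦4, 3↦3}  ⇒  5 nodes, 5 edges  {0-q->0 0-p->2 1-p->0 1-q->0 1-p->1}
[3] R0 @ {0↦3, 1↦0, 2↦4, 3↦2}  ⇒  5 nodes, 4 edges  {0-q->0 1-p->0 1-q->0 1-p->1}
[4] R1 @ {0↦1, 1↦0, 2↦2}  ⇒  4 nodes, 2 edges  {1-p->0 1-p->1}
final graph: no rule applies after step 4
NF nodes: {0:B, 1:C, 3:A, 4:A}

Answer: 4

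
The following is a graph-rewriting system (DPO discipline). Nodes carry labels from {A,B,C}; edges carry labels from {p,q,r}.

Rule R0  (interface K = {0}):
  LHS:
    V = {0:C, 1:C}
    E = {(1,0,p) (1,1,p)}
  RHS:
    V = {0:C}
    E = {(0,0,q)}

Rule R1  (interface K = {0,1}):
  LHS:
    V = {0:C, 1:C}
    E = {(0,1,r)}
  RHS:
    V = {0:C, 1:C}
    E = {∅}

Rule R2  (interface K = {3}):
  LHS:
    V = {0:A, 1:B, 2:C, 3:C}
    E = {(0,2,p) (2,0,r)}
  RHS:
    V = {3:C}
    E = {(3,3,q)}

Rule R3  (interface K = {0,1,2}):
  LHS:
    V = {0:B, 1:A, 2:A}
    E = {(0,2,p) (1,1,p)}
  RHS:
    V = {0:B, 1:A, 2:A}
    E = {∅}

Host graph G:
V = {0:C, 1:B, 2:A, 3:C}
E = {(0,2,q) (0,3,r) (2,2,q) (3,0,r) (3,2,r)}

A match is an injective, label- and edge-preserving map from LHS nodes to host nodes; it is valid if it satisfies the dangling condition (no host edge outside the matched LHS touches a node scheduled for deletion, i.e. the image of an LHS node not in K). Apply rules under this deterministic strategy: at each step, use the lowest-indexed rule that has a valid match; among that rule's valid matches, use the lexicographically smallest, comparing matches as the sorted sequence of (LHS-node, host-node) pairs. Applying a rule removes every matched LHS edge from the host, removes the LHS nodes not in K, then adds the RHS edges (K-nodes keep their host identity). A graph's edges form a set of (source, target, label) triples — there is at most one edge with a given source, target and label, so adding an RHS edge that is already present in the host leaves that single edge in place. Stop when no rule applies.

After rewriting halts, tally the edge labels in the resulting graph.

initial: |V|=4 |E|=5  E = 0-q->2 0-r->3 2-q->2 3-r->0 3-r->2
step 1: apply R1 at {0↦0, 1↦3}  → |V|=4 |E|=4  E = 0-q->2 2-q->2 3-r->0 3-r->2
step 2: apply R1 at {0↦3, 1↦0}  → |V|=4 |E|=3  E = 0-q->2 2-q->2 3-r->2
normal form: no rule applies after step 2
NF edges: [(0, 2, 'q'), (2, 2, 'q'), (3, 2, 'r')]

Answer: q:2 r:1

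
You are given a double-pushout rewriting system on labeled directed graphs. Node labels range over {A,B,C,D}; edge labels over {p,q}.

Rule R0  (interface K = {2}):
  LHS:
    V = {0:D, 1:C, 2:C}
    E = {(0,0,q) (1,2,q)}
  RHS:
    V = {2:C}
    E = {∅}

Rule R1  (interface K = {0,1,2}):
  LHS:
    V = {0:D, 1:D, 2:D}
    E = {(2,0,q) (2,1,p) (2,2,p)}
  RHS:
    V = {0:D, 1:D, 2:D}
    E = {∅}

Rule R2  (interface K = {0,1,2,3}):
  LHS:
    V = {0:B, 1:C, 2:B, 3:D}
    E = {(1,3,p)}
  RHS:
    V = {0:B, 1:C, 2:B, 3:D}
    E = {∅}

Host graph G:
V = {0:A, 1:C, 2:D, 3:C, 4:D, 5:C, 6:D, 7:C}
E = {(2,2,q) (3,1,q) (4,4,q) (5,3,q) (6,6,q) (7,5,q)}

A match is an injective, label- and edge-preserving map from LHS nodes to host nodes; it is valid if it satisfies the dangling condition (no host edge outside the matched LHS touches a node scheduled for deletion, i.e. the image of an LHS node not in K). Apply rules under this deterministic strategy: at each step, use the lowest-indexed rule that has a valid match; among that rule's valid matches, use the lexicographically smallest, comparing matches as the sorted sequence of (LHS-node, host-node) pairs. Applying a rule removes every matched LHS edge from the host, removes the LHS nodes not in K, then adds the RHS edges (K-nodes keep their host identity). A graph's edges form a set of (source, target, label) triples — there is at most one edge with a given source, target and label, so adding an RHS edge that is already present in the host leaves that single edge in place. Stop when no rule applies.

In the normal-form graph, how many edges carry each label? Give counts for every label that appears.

Answer: (no edges)

Steps:
[0] host  ⇒  8 nodes, 6 edges  {2-q->2 3-q->1 4-q->4 5-q->3 6-q->6 7-q->5}
[1] R0 @ {0↦2, 1↦7, 2↦5}  ⇒  6 nodes, 4 edges  {3-q->1 4-q->4 5-q->3 6-q->6}
[2] R0 @ {0↦4, 1↦5, 2↦3}  ⇒  4 nodes, 2 edges  {3-q->1 6-q->6}
[3] R0 @ {0↦6, 1↦3, 2↦1}  ⇒  2 nodes, 0 edges  {∅}
final graph: no rule applies after step 3
NF edges: []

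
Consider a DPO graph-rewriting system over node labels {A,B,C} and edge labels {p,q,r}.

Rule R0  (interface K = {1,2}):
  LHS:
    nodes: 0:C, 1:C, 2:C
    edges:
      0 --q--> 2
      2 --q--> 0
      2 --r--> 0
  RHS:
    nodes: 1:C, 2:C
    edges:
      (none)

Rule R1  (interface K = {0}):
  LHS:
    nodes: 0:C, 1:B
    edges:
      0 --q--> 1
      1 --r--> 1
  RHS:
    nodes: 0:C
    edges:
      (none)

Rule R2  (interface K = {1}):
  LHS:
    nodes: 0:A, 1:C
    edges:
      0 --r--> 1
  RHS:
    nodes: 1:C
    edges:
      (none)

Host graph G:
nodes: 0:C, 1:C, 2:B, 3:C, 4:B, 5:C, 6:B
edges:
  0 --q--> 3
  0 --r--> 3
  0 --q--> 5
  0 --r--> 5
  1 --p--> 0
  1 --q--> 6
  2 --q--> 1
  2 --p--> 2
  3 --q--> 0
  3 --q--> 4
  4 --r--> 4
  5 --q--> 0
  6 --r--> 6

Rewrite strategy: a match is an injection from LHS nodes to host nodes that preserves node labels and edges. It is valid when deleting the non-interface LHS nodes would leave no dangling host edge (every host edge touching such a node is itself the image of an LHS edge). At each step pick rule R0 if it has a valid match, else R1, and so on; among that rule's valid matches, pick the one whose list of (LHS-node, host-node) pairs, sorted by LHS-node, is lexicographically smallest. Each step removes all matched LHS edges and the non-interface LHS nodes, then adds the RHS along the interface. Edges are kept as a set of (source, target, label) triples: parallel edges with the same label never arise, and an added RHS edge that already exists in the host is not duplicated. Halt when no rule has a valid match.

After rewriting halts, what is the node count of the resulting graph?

[0] host  ⇒  7 nodes, 13 edges  {0-q->3 0-r->3 0-q->5 0-r->5 1-p->0 1-q->6 2-q->1 2-p->2 3-q->0 3-q->4 4-r->4 5-q->0 6-r->6}
[1] R0 @ {0↦5, 1↦1, 2↦0}  ⇒  6 nodes, 10 edges  {0-q->3 0-r->3 1-p->0 1-q->6 2-q->1 2-p->2 3-q->0 3-q->4 4-r->4 6-r->6}
[2] R1 @ {0↦1, 1↦6}  ⇒  5 nodes, 8 edges  {0-q->3 0-r->3 1-p->0 2-q->1 2-p->2 3-q->0 3-q->4 4-r->4}
[3] R1 @ {0↦3, 1↦4}  ⇒  4 nodes, 6 edges  {0-q->3 0-r->3 1-p->0 2-q->1 2-p->2 3-q->0}
[4] R0 @ {0↦3, 1↦1, 2↦0}  ⇒  3 nodes, 3 edges  {1-p->0 2-q->1 2-p->2}
halt: no rule applies after step 4
NF nodes: {0:C, 1:C, 2:B}

Answer: 3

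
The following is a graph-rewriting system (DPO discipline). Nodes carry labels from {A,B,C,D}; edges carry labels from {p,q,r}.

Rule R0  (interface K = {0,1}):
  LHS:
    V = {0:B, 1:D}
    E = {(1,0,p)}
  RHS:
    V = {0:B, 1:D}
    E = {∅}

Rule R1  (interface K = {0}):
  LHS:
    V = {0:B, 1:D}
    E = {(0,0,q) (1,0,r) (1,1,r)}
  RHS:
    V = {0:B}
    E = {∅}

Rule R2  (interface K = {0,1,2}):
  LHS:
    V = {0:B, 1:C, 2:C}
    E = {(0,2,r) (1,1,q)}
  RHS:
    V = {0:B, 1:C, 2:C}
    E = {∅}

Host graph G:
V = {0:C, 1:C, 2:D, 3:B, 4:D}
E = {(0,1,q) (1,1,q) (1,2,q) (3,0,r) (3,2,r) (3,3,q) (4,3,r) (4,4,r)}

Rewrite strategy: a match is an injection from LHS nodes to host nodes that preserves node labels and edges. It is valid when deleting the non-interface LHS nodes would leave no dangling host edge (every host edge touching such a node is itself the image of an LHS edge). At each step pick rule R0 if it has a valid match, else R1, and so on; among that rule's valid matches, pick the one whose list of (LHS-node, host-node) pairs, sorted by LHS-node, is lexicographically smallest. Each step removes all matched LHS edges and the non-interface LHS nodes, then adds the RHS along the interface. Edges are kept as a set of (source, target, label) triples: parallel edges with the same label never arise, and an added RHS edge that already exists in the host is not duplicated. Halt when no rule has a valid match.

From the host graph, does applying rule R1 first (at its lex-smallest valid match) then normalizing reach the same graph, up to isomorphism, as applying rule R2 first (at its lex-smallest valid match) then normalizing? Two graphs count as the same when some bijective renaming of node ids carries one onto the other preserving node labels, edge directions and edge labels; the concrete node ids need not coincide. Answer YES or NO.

branch R1-first: apply at {0↦3, 1↦4} → |E|=5, then 1 more step(s) → NF |V|=4 |E|=3 V={0:C, 1:C, 2:D, 3:B} E=0-q->1 1-q->2 3-r->2
branch R2-first: apply at {0↦3, 1↦1, 2↦0} → |E|=6, then 1 more step(s) → NF |V|=4 |E|=3 V={0:C, 1:C, 2:D, 3:B} E=0-q->1 1-q->2 3-r->2
graphs isomorphic (equal up to label-preserving node renaming)

Answer: YES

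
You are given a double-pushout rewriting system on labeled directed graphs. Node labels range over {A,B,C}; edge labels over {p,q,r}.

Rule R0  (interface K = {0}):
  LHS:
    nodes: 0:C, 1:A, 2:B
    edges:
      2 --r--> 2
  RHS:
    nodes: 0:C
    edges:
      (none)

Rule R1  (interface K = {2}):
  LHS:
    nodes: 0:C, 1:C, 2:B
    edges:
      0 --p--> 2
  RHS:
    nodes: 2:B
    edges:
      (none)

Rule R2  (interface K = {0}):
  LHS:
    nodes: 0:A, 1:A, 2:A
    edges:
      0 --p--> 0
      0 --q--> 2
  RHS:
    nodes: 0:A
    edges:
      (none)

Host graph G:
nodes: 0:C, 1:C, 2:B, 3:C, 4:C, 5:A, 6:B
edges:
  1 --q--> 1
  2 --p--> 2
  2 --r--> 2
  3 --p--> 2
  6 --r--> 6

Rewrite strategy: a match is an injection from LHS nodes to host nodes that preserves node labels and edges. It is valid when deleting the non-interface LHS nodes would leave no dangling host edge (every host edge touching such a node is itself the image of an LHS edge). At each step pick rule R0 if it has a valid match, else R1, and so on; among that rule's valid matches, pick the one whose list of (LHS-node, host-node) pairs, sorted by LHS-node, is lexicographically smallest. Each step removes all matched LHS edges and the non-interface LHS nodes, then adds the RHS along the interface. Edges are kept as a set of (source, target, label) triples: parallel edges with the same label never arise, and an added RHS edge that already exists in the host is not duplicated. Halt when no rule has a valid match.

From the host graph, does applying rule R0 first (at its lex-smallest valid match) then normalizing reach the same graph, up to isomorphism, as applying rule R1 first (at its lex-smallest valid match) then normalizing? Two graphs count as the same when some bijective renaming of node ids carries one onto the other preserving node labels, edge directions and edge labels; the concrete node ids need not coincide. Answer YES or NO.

branch R0-first: apply at {0↦0, 1↦5, 2↦6} → |E|=4, then 1 more step(s) → NF |V|=3 |E|=3 V={1:C, 2:B, 4:C} E=1-q->1 2-p->2 2-r->2
branch R1-first: apply at {0↦3, 1↦0, 2↦2} → |E|=4, then 1 more step(s) → NF |V|=3 |E|=3 V={1:C, 2:B, 4:C} E=1-q->1 2-p->2 2-r->2
graphs isomorphic (equal up to label-preserving node renaming)

Answer: YES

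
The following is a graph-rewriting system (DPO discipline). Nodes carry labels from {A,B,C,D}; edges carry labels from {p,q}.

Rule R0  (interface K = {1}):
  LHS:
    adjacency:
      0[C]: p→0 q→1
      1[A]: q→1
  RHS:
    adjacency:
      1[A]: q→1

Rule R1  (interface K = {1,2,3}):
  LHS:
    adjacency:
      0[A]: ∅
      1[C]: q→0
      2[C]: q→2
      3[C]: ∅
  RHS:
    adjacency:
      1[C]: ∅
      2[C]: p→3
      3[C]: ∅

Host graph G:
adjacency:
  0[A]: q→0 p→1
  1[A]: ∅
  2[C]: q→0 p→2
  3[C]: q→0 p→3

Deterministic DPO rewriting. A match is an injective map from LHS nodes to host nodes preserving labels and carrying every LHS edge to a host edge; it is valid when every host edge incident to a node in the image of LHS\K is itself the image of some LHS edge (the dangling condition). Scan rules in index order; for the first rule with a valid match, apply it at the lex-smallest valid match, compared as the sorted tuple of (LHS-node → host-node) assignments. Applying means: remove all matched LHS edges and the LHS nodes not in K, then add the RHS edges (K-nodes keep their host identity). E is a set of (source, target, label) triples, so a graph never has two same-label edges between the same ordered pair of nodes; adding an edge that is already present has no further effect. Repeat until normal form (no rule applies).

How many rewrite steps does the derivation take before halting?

Answer: 2

Steps:
[0] host  ⇒  4 nodes, 6 edges  {0-q->0 0-p->1 2-q->0 2-p->2 3-q->0 3-p->3}
[1] R0 @ {0↦2, 1↦0}  ⇒  3 nodes, 4 edges  {0-q->0 0-p->1 3-q->0 3-p->3}
[2] R0 @ {0↦3, 1↦0}  ⇒  2 nodes, 2 edges  {0-q->0 0-p->1}
normal form: no rule applies after step 2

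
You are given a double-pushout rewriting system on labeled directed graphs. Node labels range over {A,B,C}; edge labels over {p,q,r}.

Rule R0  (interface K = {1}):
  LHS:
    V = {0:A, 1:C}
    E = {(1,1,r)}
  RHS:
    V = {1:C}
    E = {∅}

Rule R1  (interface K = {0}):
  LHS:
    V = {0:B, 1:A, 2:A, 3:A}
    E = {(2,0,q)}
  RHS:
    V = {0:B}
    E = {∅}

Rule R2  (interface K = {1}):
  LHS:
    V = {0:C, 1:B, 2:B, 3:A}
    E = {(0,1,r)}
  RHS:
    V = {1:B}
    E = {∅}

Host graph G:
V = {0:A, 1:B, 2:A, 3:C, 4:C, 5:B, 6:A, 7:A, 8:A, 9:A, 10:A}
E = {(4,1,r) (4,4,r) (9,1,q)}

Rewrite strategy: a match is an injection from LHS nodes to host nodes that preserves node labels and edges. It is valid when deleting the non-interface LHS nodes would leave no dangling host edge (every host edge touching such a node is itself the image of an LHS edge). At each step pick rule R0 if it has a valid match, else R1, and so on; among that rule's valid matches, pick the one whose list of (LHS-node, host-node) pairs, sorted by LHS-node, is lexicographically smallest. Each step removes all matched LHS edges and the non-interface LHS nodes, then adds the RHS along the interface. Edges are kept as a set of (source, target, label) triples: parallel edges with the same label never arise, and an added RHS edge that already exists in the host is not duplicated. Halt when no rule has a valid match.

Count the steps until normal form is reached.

initial: |V|=11 |E|=3  E = 4-r->1 4-r->4 9-q->1
step 1: apply R0 at {0↦0, 1↦4}  → |V|=10 |E|=2  E = 4-r->1 9-q->1
step 2: apply R1 at {0↦1, 1↦2, 2↦9, 3↦6}  → |V|=7 |E|=1  E = 4-r->1
step 3: apply R2 at {0↦4, 1↦1, 2↦5, 3↦7}  → |V|=4 |E|=0  E = ∅
halt: no rule applies after step 3

Answer: 3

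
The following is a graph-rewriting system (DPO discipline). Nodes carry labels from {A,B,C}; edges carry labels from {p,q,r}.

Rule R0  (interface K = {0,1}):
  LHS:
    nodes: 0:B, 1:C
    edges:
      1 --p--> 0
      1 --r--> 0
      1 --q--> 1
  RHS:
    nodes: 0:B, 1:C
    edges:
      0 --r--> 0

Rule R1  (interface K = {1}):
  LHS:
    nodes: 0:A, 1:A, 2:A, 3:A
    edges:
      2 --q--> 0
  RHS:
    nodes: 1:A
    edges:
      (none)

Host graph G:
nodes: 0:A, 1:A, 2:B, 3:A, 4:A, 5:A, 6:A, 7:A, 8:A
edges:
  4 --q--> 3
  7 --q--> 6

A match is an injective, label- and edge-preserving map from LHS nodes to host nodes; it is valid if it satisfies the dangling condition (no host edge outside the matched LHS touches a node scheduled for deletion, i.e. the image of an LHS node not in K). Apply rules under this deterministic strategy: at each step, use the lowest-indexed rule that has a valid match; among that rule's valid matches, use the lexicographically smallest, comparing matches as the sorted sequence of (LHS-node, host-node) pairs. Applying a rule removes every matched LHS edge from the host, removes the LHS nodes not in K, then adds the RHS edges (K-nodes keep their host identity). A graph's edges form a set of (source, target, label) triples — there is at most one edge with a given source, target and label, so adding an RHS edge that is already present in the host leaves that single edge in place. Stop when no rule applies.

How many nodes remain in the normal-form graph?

Answer: 3

Steps:
[0] host  ⇒  9 nodes, 2 edges  {4-q->3 7-q->6}
[1] R1 @ {0↦3, 1↦0, 2↦4, 3↦1}  ⇒  6 nodes, 1 edges  {7-q->6}
[2] R1 @ {0↦6, 1↦0, 2↦7, 3↦5}  ⇒  3 nodes, 0 edges  {∅}
halt: no rule applies after step 2
NF nodes: {0:A, 2:B, 8:A}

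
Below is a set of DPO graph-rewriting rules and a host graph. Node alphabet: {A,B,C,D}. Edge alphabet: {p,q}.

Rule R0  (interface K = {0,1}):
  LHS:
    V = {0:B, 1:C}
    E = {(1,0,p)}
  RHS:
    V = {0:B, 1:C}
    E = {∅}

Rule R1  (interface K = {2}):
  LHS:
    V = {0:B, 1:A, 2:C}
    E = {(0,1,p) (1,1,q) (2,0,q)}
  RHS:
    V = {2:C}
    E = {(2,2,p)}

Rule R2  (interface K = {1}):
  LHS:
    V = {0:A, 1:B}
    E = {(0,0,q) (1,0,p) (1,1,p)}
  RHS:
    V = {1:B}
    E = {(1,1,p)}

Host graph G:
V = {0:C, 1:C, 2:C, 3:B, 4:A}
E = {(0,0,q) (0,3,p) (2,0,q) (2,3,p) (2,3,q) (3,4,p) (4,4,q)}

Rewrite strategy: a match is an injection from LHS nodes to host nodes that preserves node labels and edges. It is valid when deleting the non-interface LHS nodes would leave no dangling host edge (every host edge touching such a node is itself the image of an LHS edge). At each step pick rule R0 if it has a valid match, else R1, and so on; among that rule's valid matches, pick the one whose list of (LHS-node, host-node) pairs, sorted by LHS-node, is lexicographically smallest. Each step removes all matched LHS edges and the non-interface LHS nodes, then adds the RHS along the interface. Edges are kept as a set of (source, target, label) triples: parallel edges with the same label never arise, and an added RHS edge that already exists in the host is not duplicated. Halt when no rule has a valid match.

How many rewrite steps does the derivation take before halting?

Answer: 3

Rewrite trace:
[0] host  ⇒  5 nodes, 7 edges  {0-q->0 0-p->3 2-q->0 2-p->3 2-q->3 3-p->4 4-q->4}
[1] R0 @ {0↦3, 1↦0}  ⇒  5 nodes, 6 edges  {0-q->0 2-q->0 2-p->3 2-q->3 3-p->4 4-q->4}
[2] R0 @ {0↦3, 1↦2}  ⇒  5 nodes, 5 edges  {0-q->0 2-q->0 2-q->3 3-p->4 4-q->4}
[3] R1 @ {0↦3, 1↦4, 2↦2}  ⇒  3 nodes, 3 edges  {0-q->0 2-q->0 2-p->2}
final graph: no rule applies after step 3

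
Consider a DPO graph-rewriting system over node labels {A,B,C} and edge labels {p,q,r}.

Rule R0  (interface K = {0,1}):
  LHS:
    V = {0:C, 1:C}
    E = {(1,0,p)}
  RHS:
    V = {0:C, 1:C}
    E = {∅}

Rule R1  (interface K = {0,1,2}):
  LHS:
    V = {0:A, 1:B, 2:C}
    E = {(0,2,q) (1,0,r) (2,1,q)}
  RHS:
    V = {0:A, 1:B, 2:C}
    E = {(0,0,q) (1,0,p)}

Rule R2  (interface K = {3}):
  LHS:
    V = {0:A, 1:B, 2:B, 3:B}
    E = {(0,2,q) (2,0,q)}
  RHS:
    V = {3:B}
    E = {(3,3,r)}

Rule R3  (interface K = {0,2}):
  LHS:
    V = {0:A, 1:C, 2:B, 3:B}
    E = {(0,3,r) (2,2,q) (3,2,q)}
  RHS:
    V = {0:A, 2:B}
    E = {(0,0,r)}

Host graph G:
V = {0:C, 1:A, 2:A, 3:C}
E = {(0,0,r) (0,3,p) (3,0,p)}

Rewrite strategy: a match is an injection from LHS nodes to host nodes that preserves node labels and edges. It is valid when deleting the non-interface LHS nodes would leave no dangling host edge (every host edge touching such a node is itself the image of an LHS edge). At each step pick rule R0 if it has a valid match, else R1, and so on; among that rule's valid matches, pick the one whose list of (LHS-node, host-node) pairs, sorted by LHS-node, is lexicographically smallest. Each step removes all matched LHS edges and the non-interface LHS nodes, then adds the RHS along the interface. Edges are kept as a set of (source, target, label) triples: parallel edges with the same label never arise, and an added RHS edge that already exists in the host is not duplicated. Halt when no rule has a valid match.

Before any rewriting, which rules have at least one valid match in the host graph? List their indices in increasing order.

R0: 2 valid matches — {0↦0, 1↦3}, {0↦3, 1↦0}
R1: no valid match — LHS pattern not found
R2: no valid match — LHS pattern not found
R3: no valid match — LHS pattern not found

Answer: [R0]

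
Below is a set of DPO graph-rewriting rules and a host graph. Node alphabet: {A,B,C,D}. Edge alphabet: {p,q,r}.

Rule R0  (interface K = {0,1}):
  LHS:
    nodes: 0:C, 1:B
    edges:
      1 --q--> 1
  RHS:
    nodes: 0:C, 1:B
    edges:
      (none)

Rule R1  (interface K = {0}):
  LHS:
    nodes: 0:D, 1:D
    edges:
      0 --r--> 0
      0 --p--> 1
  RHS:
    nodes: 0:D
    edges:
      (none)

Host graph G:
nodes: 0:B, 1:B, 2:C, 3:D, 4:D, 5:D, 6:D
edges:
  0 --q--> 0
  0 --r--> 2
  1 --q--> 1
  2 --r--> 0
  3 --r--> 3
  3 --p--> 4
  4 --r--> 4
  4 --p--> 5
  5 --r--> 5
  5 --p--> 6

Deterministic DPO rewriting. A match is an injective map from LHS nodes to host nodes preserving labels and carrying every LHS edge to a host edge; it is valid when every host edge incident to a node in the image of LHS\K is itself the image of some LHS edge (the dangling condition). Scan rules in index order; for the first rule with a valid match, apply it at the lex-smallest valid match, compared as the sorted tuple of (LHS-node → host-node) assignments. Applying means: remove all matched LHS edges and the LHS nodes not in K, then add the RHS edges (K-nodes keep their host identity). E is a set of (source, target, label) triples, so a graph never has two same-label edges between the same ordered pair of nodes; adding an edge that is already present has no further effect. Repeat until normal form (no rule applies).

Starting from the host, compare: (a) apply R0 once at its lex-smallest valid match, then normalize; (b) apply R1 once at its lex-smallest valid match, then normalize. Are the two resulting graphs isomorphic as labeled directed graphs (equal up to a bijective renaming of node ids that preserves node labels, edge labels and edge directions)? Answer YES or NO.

Answer: YES

Steps:
branch R0-first: apply at {0↦2, 1↦0} → |E|=9, then 4 more step(s) → NF |V|=4 |E|=2 V={0:B, 1:B, 2:C, 3:D} E=0-r->2 2-r->0
branch R1-first: apply at {0↦5, 1↦6} → |E|=8, then 4 more step(s) → NF |V|=4 |E|=2 V={0:B, 1:B, 2:C, 3:D} E=0-r->2 2-r->0
graphs isomorphic (equal up to label-preserving node renaming)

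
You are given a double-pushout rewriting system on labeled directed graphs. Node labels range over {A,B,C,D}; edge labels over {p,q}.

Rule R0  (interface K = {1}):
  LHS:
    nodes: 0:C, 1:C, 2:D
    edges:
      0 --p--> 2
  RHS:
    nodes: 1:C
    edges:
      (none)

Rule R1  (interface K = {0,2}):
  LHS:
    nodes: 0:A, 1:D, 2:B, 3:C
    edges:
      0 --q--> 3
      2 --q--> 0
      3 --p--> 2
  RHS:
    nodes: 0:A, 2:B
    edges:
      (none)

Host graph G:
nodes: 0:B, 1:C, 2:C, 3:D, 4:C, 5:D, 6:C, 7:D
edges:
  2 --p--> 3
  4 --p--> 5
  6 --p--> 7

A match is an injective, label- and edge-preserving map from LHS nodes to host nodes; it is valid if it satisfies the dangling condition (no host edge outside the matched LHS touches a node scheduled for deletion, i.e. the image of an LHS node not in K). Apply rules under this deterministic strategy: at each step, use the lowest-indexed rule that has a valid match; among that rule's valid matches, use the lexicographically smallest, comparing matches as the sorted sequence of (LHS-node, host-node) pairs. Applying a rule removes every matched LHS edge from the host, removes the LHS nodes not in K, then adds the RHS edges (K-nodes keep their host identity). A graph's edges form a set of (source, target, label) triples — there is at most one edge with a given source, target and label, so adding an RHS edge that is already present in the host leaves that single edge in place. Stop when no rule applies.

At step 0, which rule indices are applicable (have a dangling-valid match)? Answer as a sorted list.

R0: 9 valid matches — {0↦2, 1↦1, 2↦3}, {0↦2, 1↦4, 2↦3}, {0↦2, 1↦6, 2↦3} (+6 more)
R1: no valid match — LHS pattern not found

Answer: [R0]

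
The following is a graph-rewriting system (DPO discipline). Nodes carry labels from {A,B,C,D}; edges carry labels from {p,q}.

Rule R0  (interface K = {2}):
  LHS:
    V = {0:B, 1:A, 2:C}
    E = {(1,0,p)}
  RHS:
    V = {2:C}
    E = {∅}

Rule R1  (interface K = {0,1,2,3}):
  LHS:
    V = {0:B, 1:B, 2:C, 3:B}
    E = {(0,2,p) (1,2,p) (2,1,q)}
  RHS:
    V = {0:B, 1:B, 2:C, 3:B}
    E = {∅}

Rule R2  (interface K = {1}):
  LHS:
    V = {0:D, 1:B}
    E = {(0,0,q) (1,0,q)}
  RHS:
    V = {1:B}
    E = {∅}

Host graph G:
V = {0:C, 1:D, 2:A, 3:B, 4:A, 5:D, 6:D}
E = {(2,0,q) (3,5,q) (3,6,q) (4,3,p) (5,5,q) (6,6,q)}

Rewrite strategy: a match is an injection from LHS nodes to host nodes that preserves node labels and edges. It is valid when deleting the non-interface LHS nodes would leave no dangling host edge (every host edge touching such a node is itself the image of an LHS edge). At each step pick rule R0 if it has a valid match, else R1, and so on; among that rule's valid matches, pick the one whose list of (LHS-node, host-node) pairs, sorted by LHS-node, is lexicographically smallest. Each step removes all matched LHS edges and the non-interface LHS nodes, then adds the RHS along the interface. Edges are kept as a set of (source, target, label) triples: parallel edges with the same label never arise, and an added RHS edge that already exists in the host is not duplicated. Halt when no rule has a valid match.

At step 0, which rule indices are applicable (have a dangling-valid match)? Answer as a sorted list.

R0: no valid match — 1 raw match, all fail dangling condition
R1: no valid match — LHS pattern not found
R2: 2 valid matches — {0↦5, 1↦3}, {0↦6, 1↦3}

Answer: [R2]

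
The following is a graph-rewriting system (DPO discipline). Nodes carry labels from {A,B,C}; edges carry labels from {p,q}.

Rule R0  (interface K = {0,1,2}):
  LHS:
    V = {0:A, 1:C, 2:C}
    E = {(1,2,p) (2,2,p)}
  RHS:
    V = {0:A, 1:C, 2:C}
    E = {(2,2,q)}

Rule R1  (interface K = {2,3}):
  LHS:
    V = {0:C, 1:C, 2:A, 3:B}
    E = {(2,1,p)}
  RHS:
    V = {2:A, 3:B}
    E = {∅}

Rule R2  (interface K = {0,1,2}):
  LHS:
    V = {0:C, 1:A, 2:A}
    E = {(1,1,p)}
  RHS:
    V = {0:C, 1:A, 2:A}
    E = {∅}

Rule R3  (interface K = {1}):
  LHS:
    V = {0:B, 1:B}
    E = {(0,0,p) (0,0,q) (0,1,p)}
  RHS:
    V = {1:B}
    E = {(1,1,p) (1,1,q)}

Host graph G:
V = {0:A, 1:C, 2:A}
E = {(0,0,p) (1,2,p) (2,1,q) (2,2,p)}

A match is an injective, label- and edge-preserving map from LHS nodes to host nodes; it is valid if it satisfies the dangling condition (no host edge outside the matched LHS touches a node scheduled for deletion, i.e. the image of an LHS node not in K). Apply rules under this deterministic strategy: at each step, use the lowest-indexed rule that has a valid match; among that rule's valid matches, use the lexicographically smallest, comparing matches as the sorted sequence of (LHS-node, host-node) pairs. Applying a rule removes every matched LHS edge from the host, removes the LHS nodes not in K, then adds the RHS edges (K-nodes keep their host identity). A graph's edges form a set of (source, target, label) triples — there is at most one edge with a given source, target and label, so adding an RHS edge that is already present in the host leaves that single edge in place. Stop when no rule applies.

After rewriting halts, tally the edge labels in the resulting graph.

Answer: p:1 q:1

Steps:
initial: |V|=3 |E|=4  E = 0-p->0 1-p->2 2-q->1 2-p->2
step 1: apply R2 at {0↦1, 1↦0, 2↦2}  → |V|=3 |E|=3  E = 1-p->2 2-q->1 2-p->2
step 2: apply R2 at {0↦1, 1↦2, 2↦0}  → |V|=3 |E|=2  E = 1-p->2 2-q->1
final graph: no rule applies after step 2
NF edges: [(1, 2, 'p'), (2, 1, 'q')]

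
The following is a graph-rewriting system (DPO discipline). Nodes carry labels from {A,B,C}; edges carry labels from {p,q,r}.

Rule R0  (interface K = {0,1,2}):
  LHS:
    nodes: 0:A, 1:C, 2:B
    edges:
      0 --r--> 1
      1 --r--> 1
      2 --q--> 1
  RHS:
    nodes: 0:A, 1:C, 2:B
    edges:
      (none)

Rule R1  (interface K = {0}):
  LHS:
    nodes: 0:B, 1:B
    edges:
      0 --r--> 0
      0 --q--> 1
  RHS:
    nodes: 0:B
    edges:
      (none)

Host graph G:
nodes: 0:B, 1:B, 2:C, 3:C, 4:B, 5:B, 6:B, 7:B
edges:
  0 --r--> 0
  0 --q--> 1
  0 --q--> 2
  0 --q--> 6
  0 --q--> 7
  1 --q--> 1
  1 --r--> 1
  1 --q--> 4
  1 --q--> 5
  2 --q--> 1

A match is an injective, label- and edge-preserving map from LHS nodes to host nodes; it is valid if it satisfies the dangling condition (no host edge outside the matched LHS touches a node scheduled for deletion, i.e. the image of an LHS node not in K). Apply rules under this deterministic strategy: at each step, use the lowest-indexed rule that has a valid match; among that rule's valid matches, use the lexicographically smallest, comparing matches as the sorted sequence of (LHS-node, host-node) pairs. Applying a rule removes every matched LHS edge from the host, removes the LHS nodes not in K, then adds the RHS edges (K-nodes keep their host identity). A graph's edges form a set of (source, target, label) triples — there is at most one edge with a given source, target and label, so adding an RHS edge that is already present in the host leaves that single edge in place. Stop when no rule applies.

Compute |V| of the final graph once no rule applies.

Answer: 6

Steps:
[0] host  ⇒  8 nodes, 10 edges  {0-r->0 0-q->1 0-q->2 0-q->6 0-q->7 1-q->1 1-r->1 1-q->4 1-q->5 2-q->1}
[1] R1 @ {0↦0, 1↦6}  ⇒  7 nodes, 8 edges  {0-q->1 0-q->2 0-q->7 1-q->1 1-r->1 1-q->4 1-q->5 2-q->1}
[2] R1 @ {0↦1, 1↦4}  ⇒  6 nodes, 6 edges  {0-q->1 0-q->2 0-q->7 1-q->1 1-q->5 2-q->1}
normal form: no rule applies after step 2
NF nodes: {0:B, 1:B, 2:C, 3:C, 5:B, 7:B}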